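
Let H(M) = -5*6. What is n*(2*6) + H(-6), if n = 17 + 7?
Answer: 258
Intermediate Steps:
H(M) = -30
n = 24
n*(2*6) + H(-6) = 24*(2*6) - 30 = 24*12 - 30 = 288 - 30 = 258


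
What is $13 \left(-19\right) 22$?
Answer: $-5434$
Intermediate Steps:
$13 \left(-19\right) 22 = \left(-247\right) 22 = -5434$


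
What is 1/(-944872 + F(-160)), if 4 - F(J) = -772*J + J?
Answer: -1/1068228 ≈ -9.3613e-7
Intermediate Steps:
F(J) = 4 + 771*J (F(J) = 4 - (-772*J + J) = 4 - (-771)*J = 4 + 771*J)
1/(-944872 + F(-160)) = 1/(-944872 + (4 + 771*(-160))) = 1/(-944872 + (4 - 123360)) = 1/(-944872 - 123356) = 1/(-1068228) = -1/1068228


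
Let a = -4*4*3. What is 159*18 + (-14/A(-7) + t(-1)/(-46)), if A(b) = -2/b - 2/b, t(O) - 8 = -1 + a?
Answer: 65283/23 ≈ 2838.4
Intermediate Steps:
a = -48 (a = -16*3 = -48)
t(O) = -41 (t(O) = 8 + (-1 - 48) = 8 - 49 = -41)
A(b) = -4/b
159*18 + (-14/A(-7) + t(-1)/(-46)) = 159*18 + (-14/((-4/(-7))) - 41/(-46)) = 2862 + (-14/((-4*(-1/7))) - 41*(-1/46)) = 2862 + (-14/4/7 + 41/46) = 2862 + (-14*7/4 + 41/46) = 2862 + (-49/2 + 41/46) = 2862 - 543/23 = 65283/23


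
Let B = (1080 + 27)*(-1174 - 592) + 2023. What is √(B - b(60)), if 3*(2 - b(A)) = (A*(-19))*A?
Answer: I*√1975741 ≈ 1405.6*I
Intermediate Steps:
b(A) = 2 + 19*A²/3 (b(A) = 2 - A*(-19)*A/3 = 2 - (-19*A)*A/3 = 2 - (-19)*A²/3 = 2 + 19*A²/3)
B = -1952939 (B = 1107*(-1766) + 2023 = -1954962 + 2023 = -1952939)
√(B - b(60)) = √(-1952939 - (2 + (19/3)*60²)) = √(-1952939 - (2 + (19/3)*3600)) = √(-1952939 - (2 + 22800)) = √(-1952939 - 1*22802) = √(-1952939 - 22802) = √(-1975741) = I*√1975741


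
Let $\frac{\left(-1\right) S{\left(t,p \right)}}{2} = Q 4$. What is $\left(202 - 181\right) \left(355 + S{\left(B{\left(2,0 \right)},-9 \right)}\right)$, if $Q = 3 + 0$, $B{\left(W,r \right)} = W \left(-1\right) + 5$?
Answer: $6951$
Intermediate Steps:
$B{\left(W,r \right)} = 5 - W$ ($B{\left(W,r \right)} = - W + 5 = 5 - W$)
$Q = 3$
$S{\left(t,p \right)} = -24$ ($S{\left(t,p \right)} = - 2 \cdot 3 \cdot 4 = \left(-2\right) 12 = -24$)
$\left(202 - 181\right) \left(355 + S{\left(B{\left(2,0 \right)},-9 \right)}\right) = \left(202 - 181\right) \left(355 - 24\right) = 21 \cdot 331 = 6951$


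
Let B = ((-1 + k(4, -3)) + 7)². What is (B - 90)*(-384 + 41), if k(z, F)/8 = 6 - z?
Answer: -135142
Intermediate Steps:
k(z, F) = 48 - 8*z (k(z, F) = 8*(6 - z) = 48 - 8*z)
B = 484 (B = ((-1 + (48 - 8*4)) + 7)² = ((-1 + (48 - 32)) + 7)² = ((-1 + 16) + 7)² = (15 + 7)² = 22² = 484)
(B - 90)*(-384 + 41) = (484 - 90)*(-384 + 41) = 394*(-343) = -135142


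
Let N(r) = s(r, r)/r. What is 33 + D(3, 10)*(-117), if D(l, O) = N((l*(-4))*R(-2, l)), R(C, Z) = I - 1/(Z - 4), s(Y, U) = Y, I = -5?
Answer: -84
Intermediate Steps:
R(C, Z) = -5 - 1/(-4 + Z) (R(C, Z) = -5 - 1/(Z - 4) = -5 - 1/(-4 + Z))
N(r) = 1 (N(r) = r/r = 1)
D(l, O) = 1
33 + D(3, 10)*(-117) = 33 + 1*(-117) = 33 - 117 = -84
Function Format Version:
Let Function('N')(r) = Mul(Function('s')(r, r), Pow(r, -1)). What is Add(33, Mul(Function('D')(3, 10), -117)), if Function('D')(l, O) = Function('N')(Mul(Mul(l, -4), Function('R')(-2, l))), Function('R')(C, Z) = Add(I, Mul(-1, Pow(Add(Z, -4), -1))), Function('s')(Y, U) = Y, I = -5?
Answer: -84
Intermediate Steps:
Function('R')(C, Z) = Add(-5, Mul(-1, Pow(Add(-4, Z), -1))) (Function('R')(C, Z) = Add(-5, Mul(-1, Pow(Add(Z, -4), -1))) = Add(-5, Mul(-1, Pow(Add(-4, Z), -1))))
Function('N')(r) = 1 (Function('N')(r) = Mul(r, Pow(r, -1)) = 1)
Function('D')(l, O) = 1
Add(33, Mul(Function('D')(3, 10), -117)) = Add(33, Mul(1, -117)) = Add(33, -117) = -84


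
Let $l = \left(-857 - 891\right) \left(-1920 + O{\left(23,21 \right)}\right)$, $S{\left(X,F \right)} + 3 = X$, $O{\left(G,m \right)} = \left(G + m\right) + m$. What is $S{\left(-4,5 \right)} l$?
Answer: $-22697780$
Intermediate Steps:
$O{\left(G,m \right)} = G + 2 m$
$S{\left(X,F \right)} = -3 + X$
$l = 3242540$ ($l = \left(-857 - 891\right) \left(-1920 + \left(23 + 2 \cdot 21\right)\right) = - 1748 \left(-1920 + \left(23 + 42\right)\right) = - 1748 \left(-1920 + 65\right) = \left(-1748\right) \left(-1855\right) = 3242540$)
$S{\left(-4,5 \right)} l = \left(-3 - 4\right) 3242540 = \left(-7\right) 3242540 = -22697780$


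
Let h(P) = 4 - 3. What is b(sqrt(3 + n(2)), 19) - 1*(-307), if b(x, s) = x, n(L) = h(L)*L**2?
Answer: 307 + sqrt(7) ≈ 309.65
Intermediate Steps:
h(P) = 1
n(L) = L**2 (n(L) = 1*L**2 = L**2)
b(sqrt(3 + n(2)), 19) - 1*(-307) = sqrt(3 + 2**2) - 1*(-307) = sqrt(3 + 4) + 307 = sqrt(7) + 307 = 307 + sqrt(7)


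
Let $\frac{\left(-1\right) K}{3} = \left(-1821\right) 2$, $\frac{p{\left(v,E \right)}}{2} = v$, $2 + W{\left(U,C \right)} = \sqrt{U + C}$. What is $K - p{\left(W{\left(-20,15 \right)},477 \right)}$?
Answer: $10930 - 2 i \sqrt{5} \approx 10930.0 - 4.4721 i$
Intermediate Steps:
$W{\left(U,C \right)} = -2 + \sqrt{C + U}$ ($W{\left(U,C \right)} = -2 + \sqrt{U + C} = -2 + \sqrt{C + U}$)
$p{\left(v,E \right)} = 2 v$
$K = 10926$ ($K = - 3 \left(\left(-1821\right) 2\right) = \left(-3\right) \left(-3642\right) = 10926$)
$K - p{\left(W{\left(-20,15 \right)},477 \right)} = 10926 - 2 \left(-2 + \sqrt{15 - 20}\right) = 10926 - 2 \left(-2 + \sqrt{-5}\right) = 10926 - 2 \left(-2 + i \sqrt{5}\right) = 10926 - \left(-4 + 2 i \sqrt{5}\right) = 10926 + \left(4 - 2 i \sqrt{5}\right) = 10930 - 2 i \sqrt{5}$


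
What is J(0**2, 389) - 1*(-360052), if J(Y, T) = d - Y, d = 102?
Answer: 360154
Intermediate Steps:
J(Y, T) = 102 - Y
J(0**2, 389) - 1*(-360052) = (102 - 1*0**2) - 1*(-360052) = (102 - 1*0) + 360052 = (102 + 0) + 360052 = 102 + 360052 = 360154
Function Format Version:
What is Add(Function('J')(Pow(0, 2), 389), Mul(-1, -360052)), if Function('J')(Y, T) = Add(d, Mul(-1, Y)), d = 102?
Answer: 360154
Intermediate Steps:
Function('J')(Y, T) = Add(102, Mul(-1, Y))
Add(Function('J')(Pow(0, 2), 389), Mul(-1, -360052)) = Add(Add(102, Mul(-1, Pow(0, 2))), Mul(-1, -360052)) = Add(Add(102, Mul(-1, 0)), 360052) = Add(Add(102, 0), 360052) = Add(102, 360052) = 360154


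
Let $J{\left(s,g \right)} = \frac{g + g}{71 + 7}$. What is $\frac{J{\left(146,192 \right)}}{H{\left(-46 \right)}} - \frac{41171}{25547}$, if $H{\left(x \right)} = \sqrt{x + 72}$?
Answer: $- \frac{41171}{25547} + \frac{32 \sqrt{26}}{169} \approx -0.64608$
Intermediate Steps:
$H{\left(x \right)} = \sqrt{72 + x}$
$J{\left(s,g \right)} = \frac{g}{39}$ ($J{\left(s,g \right)} = \frac{2 g}{78} = 2 g \frac{1}{78} = \frac{g}{39}$)
$\frac{J{\left(146,192 \right)}}{H{\left(-46 \right)}} - \frac{41171}{25547} = \frac{\frac{1}{39} \cdot 192}{\sqrt{72 - 46}} - \frac{41171}{25547} = \frac{64}{13 \sqrt{26}} - \frac{41171}{25547} = \frac{64 \frac{\sqrt{26}}{26}}{13} - \frac{41171}{25547} = \frac{32 \sqrt{26}}{169} - \frac{41171}{25547} = - \frac{41171}{25547} + \frac{32 \sqrt{26}}{169}$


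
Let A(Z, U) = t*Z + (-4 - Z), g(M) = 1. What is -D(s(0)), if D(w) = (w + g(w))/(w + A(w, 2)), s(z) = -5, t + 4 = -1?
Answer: 4/21 ≈ 0.19048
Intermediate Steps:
t = -5 (t = -4 - 1 = -5)
A(Z, U) = -4 - 6*Z (A(Z, U) = -5*Z + (-4 - Z) = -4 - 6*Z)
D(w) = (1 + w)/(-4 - 5*w) (D(w) = (w + 1)/(w + (-4 - 6*w)) = (1 + w)/(-4 - 5*w))
-D(s(0)) = -(1 - 5)/(-4 - 5*(-5)) = -(-4)/(-4 + 25) = -(-4)/21 = -1*(-4/21) = 4/21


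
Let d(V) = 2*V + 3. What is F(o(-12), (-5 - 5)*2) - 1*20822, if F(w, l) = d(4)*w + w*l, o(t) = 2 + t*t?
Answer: -22136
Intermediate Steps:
d(V) = 3 + 2*V
o(t) = 2 + t²
F(w, l) = 11*w + l*w (F(w, l) = (3 + 2*4)*w + w*l = (3 + 8)*w + l*w = 11*w + l*w)
F(o(-12), (-5 - 5)*2) - 1*20822 = (2 + (-12)²)*(11 + (-5 - 5)*2) - 1*20822 = (2 + 144)*(11 - 10*2) - 20822 = 146*(11 - 20) - 20822 = 146*(-9) - 20822 = -1314 - 20822 = -22136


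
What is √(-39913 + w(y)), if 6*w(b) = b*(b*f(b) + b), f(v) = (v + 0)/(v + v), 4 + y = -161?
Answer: I*√132427/2 ≈ 181.95*I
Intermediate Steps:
y = -165 (y = -4 - 161 = -165)
f(v) = ½ (f(v) = v/((2*v)) = v*(1/(2*v)) = ½)
w(b) = b²/4 (w(b) = (b*(b*(½) + b))/6 = (b*(b/2 + b))/6 = (b*(3*b/2))/6 = (3*b²/2)/6 = b²/4)
√(-39913 + w(y)) = √(-39913 + (¼)*(-165)²) = √(-39913 + (¼)*27225) = √(-39913 + 27225/4) = √(-132427/4) = I*√132427/2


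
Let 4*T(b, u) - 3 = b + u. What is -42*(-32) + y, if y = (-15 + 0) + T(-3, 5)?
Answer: 5321/4 ≈ 1330.3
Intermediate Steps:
T(b, u) = ¾ + b/4 + u/4 (T(b, u) = ¾ + (b + u)/4 = ¾ + (b/4 + u/4) = ¾ + b/4 + u/4)
y = -55/4 (y = (-15 + 0) + (¾ + (¼)*(-3) + (¼)*5) = -15 + (¾ - ¾ + 5/4) = -15 + 5/4 = -55/4 ≈ -13.750)
-42*(-32) + y = -42*(-32) - 55/4 = 1344 - 55/4 = 5321/4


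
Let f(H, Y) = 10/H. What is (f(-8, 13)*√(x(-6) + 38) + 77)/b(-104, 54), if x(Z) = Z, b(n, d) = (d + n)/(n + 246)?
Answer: -5467/25 + 71*√2/5 ≈ -198.60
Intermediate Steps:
b(n, d) = (d + n)/(246 + n)
(f(-8, 13)*√(x(-6) + 38) + 77)/b(-104, 54) = ((10/(-8))*√(-6 + 38) + 77)/(((54 - 104)/(246 - 104))) = ((10*(-⅛))*√32 + 77)/((-50/142)) = (-5*√2 + 77)/(((1/142)*(-50))) = (-5*√2 + 77)/(-25/71) = (77 - 5*√2)*(-71/25) = -5467/25 + 71*√2/5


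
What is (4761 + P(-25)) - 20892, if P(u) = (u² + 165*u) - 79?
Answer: -19710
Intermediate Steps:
P(u) = -79 + u² + 165*u
(4761 + P(-25)) - 20892 = (4761 + (-79 + (-25)² + 165*(-25))) - 20892 = (4761 + (-79 + 625 - 4125)) - 20892 = (4761 - 3579) - 20892 = 1182 - 20892 = -19710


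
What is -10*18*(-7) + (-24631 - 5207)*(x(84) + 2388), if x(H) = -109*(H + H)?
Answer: 475141572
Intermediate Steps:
x(H) = -218*H
-10*18*(-7) + (-24631 - 5207)*(x(84) + 2388) = -10*18*(-7) + (-24631 - 5207)*(-218*84 + 2388) = -180*(-7) - 29838*(-18312 + 2388) = 1260 - 29838*(-15924) = 1260 + 475140312 = 475141572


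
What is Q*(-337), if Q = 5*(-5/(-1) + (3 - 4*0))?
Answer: -13480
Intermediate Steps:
Q = 40 (Q = 5*(-5*(-1) + (3 + 0)) = 5*(5 + 3) = 5*8 = 40)
Q*(-337) = 40*(-337) = -13480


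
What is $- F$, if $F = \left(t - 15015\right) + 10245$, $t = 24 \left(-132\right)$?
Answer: $7938$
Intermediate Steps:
$t = -3168$
$F = -7938$ ($F = \left(-3168 - 15015\right) + 10245 = -18183 + 10245 = -7938$)
$- F = \left(-1\right) \left(-7938\right) = 7938$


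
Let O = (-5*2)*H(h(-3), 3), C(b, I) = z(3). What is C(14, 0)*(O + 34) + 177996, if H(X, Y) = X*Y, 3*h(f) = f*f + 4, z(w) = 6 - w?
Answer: 177708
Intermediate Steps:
C(b, I) = 3 (C(b, I) = 6 - 1*3 = 6 - 3 = 3)
h(f) = 4/3 + f**2/3 (h(f) = (f*f + 4)/3 = (f**2 + 4)/3 = (4 + f**2)/3 = 4/3 + f**2/3)
O = -130 (O = (-5*2)*((4/3 + (1/3)*(-3)**2)*3) = -10*(4/3 + (1/3)*9)*3 = -10*(4/3 + 3)*3 = -130*3/3 = -10*13 = -130)
C(14, 0)*(O + 34) + 177996 = 3*(-130 + 34) + 177996 = 3*(-96) + 177996 = -288 + 177996 = 177708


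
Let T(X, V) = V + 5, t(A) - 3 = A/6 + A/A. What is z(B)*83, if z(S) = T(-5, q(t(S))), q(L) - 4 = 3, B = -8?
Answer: 996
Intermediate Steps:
t(A) = 4 + A/6 (t(A) = 3 + (A/6 + A/A) = 3 + (A*(⅙) + 1) = 3 + (A/6 + 1) = 3 + (1 + A/6) = 4 + A/6)
q(L) = 7 (q(L) = 4 + 3 = 7)
T(X, V) = 5 + V
z(S) = 12 (z(S) = 5 + 7 = 12)
z(B)*83 = 12*83 = 996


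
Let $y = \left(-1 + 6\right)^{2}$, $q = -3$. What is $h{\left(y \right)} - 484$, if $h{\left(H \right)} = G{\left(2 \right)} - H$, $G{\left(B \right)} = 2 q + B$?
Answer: $-513$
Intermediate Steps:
$y = 25$ ($y = 5^{2} = 25$)
$G{\left(B \right)} = -6 + B$ ($G{\left(B \right)} = 2 \left(-3\right) + B = -6 + B$)
$h{\left(H \right)} = -4 - H$ ($h{\left(H \right)} = \left(-6 + 2\right) - H = -4 - H$)
$h{\left(y \right)} - 484 = \left(-4 - 25\right) - 484 = -29 - 484 = -513$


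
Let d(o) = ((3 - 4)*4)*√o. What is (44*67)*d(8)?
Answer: -23584*√2 ≈ -33353.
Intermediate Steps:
d(o) = -4*√o (d(o) = (-1*4)*√o = -4*√o)
(44*67)*d(8) = (44*67)*(-8*√2) = 2948*(-8*√2) = -23584*√2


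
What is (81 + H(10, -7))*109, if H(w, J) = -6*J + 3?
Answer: 13734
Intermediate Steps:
H(w, J) = 3 - 6*J
(81 + H(10, -7))*109 = (81 + (3 - 6*(-7)))*109 = (81 + (3 + 42))*109 = (81 + 45)*109 = 126*109 = 13734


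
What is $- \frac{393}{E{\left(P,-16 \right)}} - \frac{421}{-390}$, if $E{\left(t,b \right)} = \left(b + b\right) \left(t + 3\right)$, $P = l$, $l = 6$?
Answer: $\frac{15251}{6240} \approx 2.4441$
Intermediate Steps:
$P = 6$
$E{\left(t,b \right)} = 2 b \left(3 + t\right)$
$- \frac{393}{E{\left(P,-16 \right)}} - \frac{421}{-390} = - \frac{393}{2 \left(-16\right) \left(3 + 6\right)} - \frac{421}{-390} = - \frac{393}{2 \left(-16\right) 9} - - \frac{421}{390} = - \frac{393}{-288} + \frac{421}{390} = \left(-393\right) \left(- \frac{1}{288}\right) + \frac{421}{390} = \frac{131}{96} + \frac{421}{390} = \frac{15251}{6240}$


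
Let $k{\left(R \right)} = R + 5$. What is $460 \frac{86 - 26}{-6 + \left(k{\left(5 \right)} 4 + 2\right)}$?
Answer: $\frac{2300}{3} \approx 766.67$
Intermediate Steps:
$k{\left(R \right)} = 5 + R$
$460 \frac{86 - 26}{-6 + \left(k{\left(5 \right)} 4 + 2\right)} = 460 \frac{86 - 26}{-6 + \left(\left(5 + 5\right) 4 + 2\right)} = 460 \frac{60}{-6 + \left(10 \cdot 4 + 2\right)} = 460 \frac{60}{-6 + \left(40 + 2\right)} = 460 \frac{60}{-6 + 42} = 460 \cdot \frac{60}{36} = 460 \cdot 60 \cdot \frac{1}{36} = 460 \cdot \frac{5}{3} = \frac{2300}{3}$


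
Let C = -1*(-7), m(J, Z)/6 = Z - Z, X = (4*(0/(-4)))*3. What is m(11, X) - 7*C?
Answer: -49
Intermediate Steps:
X = 0 (X = (4*(0*(-¼)))*3 = (4*0)*3 = 0*3 = 0)
m(J, Z) = 0 (m(J, Z) = 6*(Z - Z) = 6*0 = 0)
C = 7
m(11, X) - 7*C = 0 - 7*7 = 0 - 1*49 = 0 - 49 = -49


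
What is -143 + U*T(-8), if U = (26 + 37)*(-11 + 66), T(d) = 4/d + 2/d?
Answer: -10967/4 ≈ -2741.8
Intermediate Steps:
T(d) = 6/d
U = 3465 (U = 63*55 = 3465)
-143 + U*T(-8) = -143 + 3465*(6/(-8)) = -143 + 3465*(6*(-1/8)) = -143 + 3465*(-3/4) = -143 - 10395/4 = -10967/4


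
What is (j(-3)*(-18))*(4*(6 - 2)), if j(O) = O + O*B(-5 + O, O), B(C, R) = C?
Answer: -6048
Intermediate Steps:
j(O) = O + O*(-5 + O)
(j(-3)*(-18))*(4*(6 - 2)) = (-3*(-4 - 3)*(-18))*(4*(6 - 2)) = (-3*(-7)*(-18))*(4*4) = (21*(-18))*16 = -378*16 = -6048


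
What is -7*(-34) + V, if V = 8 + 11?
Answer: 257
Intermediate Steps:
V = 19
-7*(-34) + V = -7*(-34) + 19 = 238 + 19 = 257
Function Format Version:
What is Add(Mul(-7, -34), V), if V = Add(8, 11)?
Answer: 257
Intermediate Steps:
V = 19
Add(Mul(-7, -34), V) = Add(Mul(-7, -34), 19) = Add(238, 19) = 257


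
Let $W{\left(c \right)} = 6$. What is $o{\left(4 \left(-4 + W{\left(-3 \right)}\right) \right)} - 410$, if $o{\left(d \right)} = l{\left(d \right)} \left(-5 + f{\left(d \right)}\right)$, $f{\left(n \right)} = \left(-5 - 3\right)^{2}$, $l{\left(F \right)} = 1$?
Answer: $-351$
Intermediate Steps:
$f{\left(n \right)} = 64$ ($f{\left(n \right)} = \left(-8\right)^{2} = 64$)
$o{\left(d \right)} = 59$ ($o{\left(d \right)} = 1 \left(-5 + 64\right) = 1 \cdot 59 = 59$)
$o{\left(4 \left(-4 + W{\left(-3 \right)}\right) \right)} - 410 = 59 - 410 = -351$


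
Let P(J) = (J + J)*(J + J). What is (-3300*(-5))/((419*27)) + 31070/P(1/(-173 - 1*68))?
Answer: 3402529322285/7542 ≈ 4.5114e+8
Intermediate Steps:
P(J) = 4*J² (P(J) = (2*J)*(2*J) = 4*J²)
(-3300*(-5))/((419*27)) + 31070/P(1/(-173 - 1*68)) = (-3300*(-5))/((419*27)) + 31070/((4*(1/(-173 - 1*68))²)) = 16500/11313 + 31070/((4*(1/(-173 - 68))²)) = 16500*(1/11313) + 31070/((4*(1/(-241))²)) = 5500/3771 + 31070/((4*(-1/241)²)) = 5500/3771 + 31070/((4*(1/58081))) = 5500/3771 + 31070/(4/58081) = 5500/3771 + 31070*(58081/4) = 5500/3771 + 902288335/2 = 3402529322285/7542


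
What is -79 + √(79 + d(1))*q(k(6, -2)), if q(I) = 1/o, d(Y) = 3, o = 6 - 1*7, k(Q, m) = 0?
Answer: -79 - √82 ≈ -88.055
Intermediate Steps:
o = -1 (o = 6 - 7 = -1)
q(I) = -1 (q(I) = 1/(-1) = -1)
-79 + √(79 + d(1))*q(k(6, -2)) = -79 + √(79 + 3)*(-1) = -79 + √82*(-1) = -79 - √82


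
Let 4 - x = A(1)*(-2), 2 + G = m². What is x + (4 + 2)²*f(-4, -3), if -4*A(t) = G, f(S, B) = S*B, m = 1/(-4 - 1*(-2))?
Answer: 3495/8 ≈ 436.88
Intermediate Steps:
m = -½ (m = 1/(-4 + 2) = 1/(-2) = -½ ≈ -0.50000)
f(S, B) = B*S
G = -7/4 (G = -2 + (-½)² = -2 + ¼ = -7/4 ≈ -1.7500)
A(t) = 7/16 (A(t) = -¼*(-7/4) = 7/16)
x = 39/8 (x = 4 - 7*(-2)/16 = 4 - 1*(-7/8) = 4 + 7/8 = 39/8 ≈ 4.8750)
x + (4 + 2)²*f(-4, -3) = 39/8 + (4 + 2)²*(-3*(-4)) = 39/8 + 6²*12 = 39/8 + 36*12 = 39/8 + 432 = 3495/8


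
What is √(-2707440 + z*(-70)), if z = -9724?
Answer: 2*I*√506690 ≈ 1423.6*I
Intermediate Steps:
√(-2707440 + z*(-70)) = √(-2707440 - 9724*(-70)) = √(-2707440 + 680680) = √(-2026760) = 2*I*√506690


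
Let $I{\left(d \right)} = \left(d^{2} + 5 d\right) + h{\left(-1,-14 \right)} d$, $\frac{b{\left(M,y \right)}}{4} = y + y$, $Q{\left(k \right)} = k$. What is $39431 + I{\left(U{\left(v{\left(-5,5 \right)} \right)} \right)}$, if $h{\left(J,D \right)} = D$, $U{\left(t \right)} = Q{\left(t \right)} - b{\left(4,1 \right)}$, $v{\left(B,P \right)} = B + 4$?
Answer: $39593$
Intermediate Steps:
$b{\left(M,y \right)} = 8 y$ ($b{\left(M,y \right)} = 4 \left(y + y\right) = 4 \cdot 2 y = 8 y$)
$v{\left(B,P \right)} = 4 + B$
$U{\left(t \right)} = -8 + t$ ($U{\left(t \right)} = t - 8 \cdot 1 = t - 8 = -8 + t$)
$I{\left(d \right)} = d^{2} - 9 d$ ($I{\left(d \right)} = \left(d^{2} + 5 d\right) - 14 d = d^{2} - 9 d$)
$39431 + I{\left(U{\left(v{\left(-5,5 \right)} \right)} \right)} = 39431 + \left(-8 + \left(4 - 5\right)\right) \left(-9 + \left(-8 + \left(4 - 5\right)\right)\right) = 39431 + \left(-8 - 1\right) \left(-9 - 9\right) = 39431 - 9 \left(-9 - 9\right) = 39431 - -162 = 39431 + 162 = 39593$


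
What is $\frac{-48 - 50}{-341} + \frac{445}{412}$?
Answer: $\frac{192121}{140492} \approx 1.3675$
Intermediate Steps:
$\frac{-48 - 50}{-341} + \frac{445}{412} = \left(-98\right) \left(- \frac{1}{341}\right) + 445 \cdot \frac{1}{412} = \frac{98}{341} + \frac{445}{412} = \frac{192121}{140492}$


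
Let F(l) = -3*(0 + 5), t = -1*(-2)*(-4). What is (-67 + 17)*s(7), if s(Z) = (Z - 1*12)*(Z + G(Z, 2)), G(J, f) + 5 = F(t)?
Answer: -3250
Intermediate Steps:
t = -8 (t = 2*(-4) = -8)
F(l) = -15 (F(l) = -3*5 = -15)
G(J, f) = -20 (G(J, f) = -5 - 15 = -20)
s(Z) = (-20 + Z)*(-12 + Z) (s(Z) = (Z - 1*12)*(Z - 20) = (Z - 12)*(-20 + Z) = (-12 + Z)*(-20 + Z) = (-20 + Z)*(-12 + Z))
(-67 + 17)*s(7) = (-67 + 17)*(240 + 7² - 32*7) = -50*(240 + 49 - 224) = -50*65 = -3250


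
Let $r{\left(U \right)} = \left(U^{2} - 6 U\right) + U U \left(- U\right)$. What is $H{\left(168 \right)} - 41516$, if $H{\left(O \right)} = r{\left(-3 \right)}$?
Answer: $-41462$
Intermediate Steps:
$r{\left(U \right)} = U^{2} - U^{3} - 6 U$ ($r{\left(U \right)} = \left(U^{2} - 6 U\right) + U^{2} \left(- U\right) = \left(U^{2} - 6 U\right) - U^{3} = U^{2} - U^{3} - 6 U$)
$H{\left(O \right)} = 54$ ($H{\left(O \right)} = - 3 \left(-6 - 3 - \left(-3\right)^{2}\right) = - 3 \left(-6 - 3 - 9\right) = \left(-3\right) \left(-18\right) = 54$)
$H{\left(168 \right)} - 41516 = 54 - 41516 = -41462$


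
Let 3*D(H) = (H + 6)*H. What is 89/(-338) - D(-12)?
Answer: -8201/338 ≈ -24.263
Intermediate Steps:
D(H) = H*(6 + H)/3 (D(H) = ((H + 6)*H)/3 = ((6 + H)*H)/3 = (H*(6 + H))/3 = H*(6 + H)/3)
89/(-338) - D(-12) = 89/(-338) - (-12)*(6 - 12)/3 = 89*(-1/338) - (-12)*(-6)/3 = -89/338 - 1*24 = -89/338 - 24 = -8201/338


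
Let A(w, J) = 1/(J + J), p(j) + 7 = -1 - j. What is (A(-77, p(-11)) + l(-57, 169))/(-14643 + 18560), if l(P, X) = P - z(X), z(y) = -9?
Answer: -287/23502 ≈ -0.012212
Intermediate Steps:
p(j) = -8 - j (p(j) = -7 + (-1 - j) = -8 - j)
l(P, X) = 9 + P (l(P, X) = P - 1*(-9) = P + 9 = 9 + P)
A(w, J) = 1/(2*J)
(A(-77, p(-11)) + l(-57, 169))/(-14643 + 18560) = (1/(2*(-8 - 1*(-11))) + (9 - 57))/(-14643 + 18560) = (1/(2*(-8 + 11)) - 48)/3917 = ((½)/3 - 48)*(1/3917) = ((½)*(⅓) - 48)*(1/3917) = (⅙ - 48)*(1/3917) = -287/6*1/3917 = -287/23502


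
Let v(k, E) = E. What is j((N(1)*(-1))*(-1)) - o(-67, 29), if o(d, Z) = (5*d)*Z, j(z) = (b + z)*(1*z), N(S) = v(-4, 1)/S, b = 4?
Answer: 9720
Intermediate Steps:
N(S) = 1/S
j(z) = z*(4 + z) (j(z) = (4 + z)*(1*z) = (4 + z)*z = z*(4 + z))
o(d, Z) = 5*Z*d
j((N(1)*(-1))*(-1)) - o(-67, 29) = ((-1/1)*(-1))*(4 + (-1/1)*(-1)) - 5*29*(-67) = ((1*(-1))*(-1))*(4 + (1*(-1))*(-1)) - 1*(-9715) = (-1*(-1))*(4 - 1*(-1)) + 9715 = 1*(4 + 1) + 9715 = 1*5 + 9715 = 5 + 9715 = 9720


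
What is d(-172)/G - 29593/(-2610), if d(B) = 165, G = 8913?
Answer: 88064353/7754310 ≈ 11.357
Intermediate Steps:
d(-172)/G - 29593/(-2610) = 165/8913 - 29593/(-2610) = 165*(1/8913) - 29593*(-1/2610) = 55/2971 + 29593/2610 = 88064353/7754310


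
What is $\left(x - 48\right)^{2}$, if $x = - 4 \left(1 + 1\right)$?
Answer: $3136$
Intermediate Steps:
$x = -8$ ($x = \left(-4\right) 2 = -8$)
$\left(x - 48\right)^{2} = \left(-8 - 48\right)^{2} = \left(-56\right)^{2} = 3136$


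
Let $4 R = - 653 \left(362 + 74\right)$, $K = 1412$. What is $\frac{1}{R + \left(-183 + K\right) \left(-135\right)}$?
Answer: $- \frac{1}{237092} \approx -4.2178 \cdot 10^{-6}$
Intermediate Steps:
$R = -71177$ ($R = \frac{\left(-653\right) \left(362 + 74\right)}{4} = \frac{\left(-653\right) 436}{4} = \frac{1}{4} \left(-284708\right) = -71177$)
$\frac{1}{R + \left(-183 + K\right) \left(-135\right)} = \frac{1}{-71177 + \left(-183 + 1412\right) \left(-135\right)} = \frac{1}{-71177 + 1229 \left(-135\right)} = \frac{1}{-71177 - 165915} = \frac{1}{-237092} = - \frac{1}{237092}$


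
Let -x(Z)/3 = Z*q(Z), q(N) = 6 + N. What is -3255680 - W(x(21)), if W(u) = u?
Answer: -3253979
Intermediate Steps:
x(Z) = -3*Z*(6 + Z)
-3255680 - W(x(21)) = -3255680 - (-3)*21*(6 + 21) = -3255680 - (-3)*21*27 = -3255680 - 1*(-1701) = -3255680 + 1701 = -3253979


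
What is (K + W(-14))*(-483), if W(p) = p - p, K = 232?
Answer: -112056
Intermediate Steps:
W(p) = 0
(K + W(-14))*(-483) = (232 + 0)*(-483) = 232*(-483) = -112056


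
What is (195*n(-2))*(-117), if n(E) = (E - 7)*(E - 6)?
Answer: -1642680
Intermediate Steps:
n(E) = (-7 + E)*(-6 + E)
(195*n(-2))*(-117) = (195*(42 + (-2)² - 13*(-2)))*(-117) = (195*(42 + 4 + 26))*(-117) = (195*72)*(-117) = 14040*(-117) = -1642680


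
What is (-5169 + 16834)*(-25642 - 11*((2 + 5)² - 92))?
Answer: -293596385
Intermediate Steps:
(-5169 + 16834)*(-25642 - 11*((2 + 5)² - 92)) = 11665*(-25642 - 11*(7² - 92)) = 11665*(-25642 - 11*(49 - 92)) = 11665*(-25642 - 11*(-43)) = 11665*(-25642 + 473) = 11665*(-25169) = -293596385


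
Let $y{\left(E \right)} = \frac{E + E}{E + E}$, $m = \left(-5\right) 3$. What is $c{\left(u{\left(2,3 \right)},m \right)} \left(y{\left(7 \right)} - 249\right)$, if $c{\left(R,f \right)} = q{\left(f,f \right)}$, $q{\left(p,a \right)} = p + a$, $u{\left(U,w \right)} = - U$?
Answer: $7440$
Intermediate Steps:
$q{\left(p,a \right)} = a + p$
$m = -15$
$c{\left(R,f \right)} = 2 f$ ($c{\left(R,f \right)} = f + f = 2 f$)
$y{\left(E \right)} = 1$ ($y{\left(E \right)} = \frac{2 E}{2 E} = 2 E \frac{1}{2 E} = 1$)
$c{\left(u{\left(2,3 \right)},m \right)} \left(y{\left(7 \right)} - 249\right) = 2 \left(-15\right) \left(1 - 249\right) = \left(-30\right) \left(-248\right) = 7440$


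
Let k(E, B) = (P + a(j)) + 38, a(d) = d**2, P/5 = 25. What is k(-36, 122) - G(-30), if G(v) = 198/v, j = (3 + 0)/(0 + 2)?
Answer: 3437/20 ≈ 171.85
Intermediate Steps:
P = 125 (P = 5*25 = 125)
j = 3/2 ≈ 1.5000
k(E, B) = 661/4 (k(E, B) = (125 + (3/2)**2) + 38 = (125 + 9/4) + 38 = 509/4 + 38 = 661/4)
k(-36, 122) - G(-30) = 661/4 - 198/(-30) = 661/4 - 198*(-1)/30 = 661/4 - 1*(-33/5) = 661/4 + 33/5 = 3437/20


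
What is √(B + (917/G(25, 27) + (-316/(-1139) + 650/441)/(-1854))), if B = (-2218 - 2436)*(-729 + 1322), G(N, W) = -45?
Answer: 4*I*√235563122062243987390/36954855 ≈ 1661.3*I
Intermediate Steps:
B = -2759822 (B = -4654*593 = -2759822)
√(B + (917/G(25, 27) + (-316/(-1139) + 650/441)/(-1854))) = √(-2759822 + (917/(-45) + (-316/(-1139) + 650/441)/(-1854))) = √(-2759822 + (917*(-1/45) + (-316*(-1/1139) + 650*(1/441))*(-1/1854))) = √(-2759822 + (-917/45 + (316/1139 + 650/441)*(-1/1854))) = √(-2759822 + (-917/45 + (879706/502299)*(-1/1854))) = √(-2759822 + (-917/45 - 439853/465631173)) = √(-2759822 - 47444842114/2328155865) = √(-6425343220498144/2328155865) = 4*I*√235563122062243987390/36954855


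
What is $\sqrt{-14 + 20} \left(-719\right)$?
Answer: $- 719 \sqrt{6} \approx -1761.2$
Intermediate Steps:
$\sqrt{-14 + 20} \left(-719\right) = \sqrt{6} \left(-719\right) = - 719 \sqrt{6}$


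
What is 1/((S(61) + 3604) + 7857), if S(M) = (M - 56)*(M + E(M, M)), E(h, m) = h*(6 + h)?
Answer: 1/32201 ≈ 3.1055e-5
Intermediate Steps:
S(M) = (-56 + M)*(M + M*(6 + M)) (S(M) = (M - 56)*(M + M*(6 + M)) = (-56 + M)*(M + M*(6 + M)))
1/((S(61) + 3604) + 7857) = 1/((61*(-392 + 61² - 49*61) + 3604) + 7857) = 1/((61*(-392 + 3721 - 2989) + 3604) + 7857) = 1/((61*340 + 3604) + 7857) = 1/((20740 + 3604) + 7857) = 1/(24344 + 7857) = 1/32201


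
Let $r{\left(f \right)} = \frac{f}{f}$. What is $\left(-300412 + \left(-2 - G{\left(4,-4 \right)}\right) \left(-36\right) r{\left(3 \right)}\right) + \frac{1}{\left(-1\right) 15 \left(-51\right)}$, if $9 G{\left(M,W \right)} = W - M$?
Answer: $- \frac{229784579}{765} \approx -3.0037 \cdot 10^{5}$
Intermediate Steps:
$G{\left(M,W \right)} = - \frac{M}{9} + \frac{W}{9}$ ($G{\left(M,W \right)} = \frac{W - M}{9} = - \frac{M}{9} + \frac{W}{9}$)
$r{\left(f \right)} = 1$
$\left(-300412 + \left(-2 - G{\left(4,-4 \right)}\right) \left(-36\right) r{\left(3 \right)}\right) + \frac{1}{\left(-1\right) 15 \left(-51\right)} = \left(-300412 + \left(-2 - \left(\left(- \frac{1}{9}\right) 4 + \frac{1}{9} \left(-4\right)\right)\right) \left(-36\right) 1\right) + \frac{1}{\left(-1\right) 15 \left(-51\right)} = \left(-300412 + \left(-2 - \left(- \frac{4}{9} - \frac{4}{9}\right)\right) \left(-36\right) 1\right) + \frac{1}{\left(-15\right) \left(-51\right)} = \left(-300412 + \left(-2 - - \frac{8}{9}\right) \left(-36\right) 1\right) + \frac{1}{765} = \left(-300412 + \left(-2 + \frac{8}{9}\right) \left(-36\right) 1\right) + \frac{1}{765} = \left(-300412 + \left(- \frac{10}{9}\right) \left(-36\right) 1\right) + \frac{1}{765} = \left(-300412 + 40 \cdot 1\right) + \frac{1}{765} = \left(-300412 + 40\right) + \frac{1}{765} = -300372 + \frac{1}{765} = - \frac{229784579}{765}$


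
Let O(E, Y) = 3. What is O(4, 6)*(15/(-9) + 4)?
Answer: 7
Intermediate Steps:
O(4, 6)*(15/(-9) + 4) = 3*(15/(-9) + 4) = 3*(15*(-⅑) + 4) = 3*(-5/3 + 4) = 3*(7/3) = 7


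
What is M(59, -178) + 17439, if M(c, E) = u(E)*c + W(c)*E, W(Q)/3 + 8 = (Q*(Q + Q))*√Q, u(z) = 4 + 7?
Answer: 22360 - 3717708*√59 ≈ -2.8534e+7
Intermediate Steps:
u(z) = 11
W(Q) = -24 + 6*Q^(5/2) (W(Q) = -24 + 3*((Q*(Q + Q))*√Q) = -24 + 3*((Q*(2*Q))*√Q) = -24 + 3*((2*Q²)*√Q) = -24 + 3*(2*Q^(5/2)) = -24 + 6*Q^(5/2))
M(c, E) = 11*c + E*(-24 + 6*c^(5/2)) (M(c, E) = 11*c + (-24 + 6*c^(5/2))*E = 11*c + E*(-24 + 6*c^(5/2)))
M(59, -178) + 17439 = (11*59 + 6*(-178)*(-4 + 59^(5/2))) + 17439 = (649 + 6*(-178)*(-4 + 3481*√59)) + 17439 = (649 + (4272 - 3717708*√59)) + 17439 = (4921 - 3717708*√59) + 17439 = 22360 - 3717708*√59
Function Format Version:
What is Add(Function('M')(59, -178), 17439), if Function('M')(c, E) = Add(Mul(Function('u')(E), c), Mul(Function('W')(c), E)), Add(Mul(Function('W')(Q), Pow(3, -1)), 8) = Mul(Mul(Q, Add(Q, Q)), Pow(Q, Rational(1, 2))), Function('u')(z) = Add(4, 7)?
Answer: Add(22360, Mul(-3717708, Pow(59, Rational(1, 2)))) ≈ -2.8534e+7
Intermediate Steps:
Function('u')(z) = 11
Function('W')(Q) = Add(-24, Mul(6, Pow(Q, Rational(5, 2)))) (Function('W')(Q) = Add(-24, Mul(3, Mul(Mul(Q, Add(Q, Q)), Pow(Q, Rational(1, 2))))) = Add(-24, Mul(3, Mul(Mul(Q, Mul(2, Q)), Pow(Q, Rational(1, 2))))) = Add(-24, Mul(3, Mul(Mul(2, Pow(Q, 2)), Pow(Q, Rational(1, 2))))) = Add(-24, Mul(3, Mul(2, Pow(Q, Rational(5, 2))))) = Add(-24, Mul(6, Pow(Q, Rational(5, 2)))))
Function('M')(c, E) = Add(Mul(11, c), Mul(E, Add(-24, Mul(6, Pow(c, Rational(5, 2)))))) (Function('M')(c, E) = Add(Mul(11, c), Mul(Add(-24, Mul(6, Pow(c, Rational(5, 2)))), E)) = Add(Mul(11, c), Mul(E, Add(-24, Mul(6, Pow(c, Rational(5, 2)))))))
Add(Function('M')(59, -178), 17439) = Add(Add(Mul(11, 59), Mul(6, -178, Add(-4, Pow(59, Rational(5, 2))))), 17439) = Add(Add(649, Mul(6, -178, Add(-4, Mul(3481, Pow(59, Rational(1, 2)))))), 17439) = Add(Add(649, Add(4272, Mul(-3717708, Pow(59, Rational(1, 2))))), 17439) = Add(Add(4921, Mul(-3717708, Pow(59, Rational(1, 2)))), 17439) = Add(22360, Mul(-3717708, Pow(59, Rational(1, 2))))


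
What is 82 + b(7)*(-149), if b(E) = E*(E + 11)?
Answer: -18692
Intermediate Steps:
b(E) = E*(11 + E)
82 + b(7)*(-149) = 82 + (7*(11 + 7))*(-149) = 82 + (7*18)*(-149) = 82 + 126*(-149) = 82 - 18774 = -18692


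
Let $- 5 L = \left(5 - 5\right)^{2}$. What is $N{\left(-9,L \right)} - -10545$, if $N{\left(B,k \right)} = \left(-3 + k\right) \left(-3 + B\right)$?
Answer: $10581$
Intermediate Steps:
$L = 0$ ($L = - \frac{\left(5 - 5\right)^{2}}{5} = - \frac{0^{2}}{5} = \left(- \frac{1}{5}\right) 0 = 0$)
$N{\left(B,k \right)} = \left(-3 + B\right) \left(-3 + k\right)$
$N{\left(-9,L \right)} - -10545 = \left(9 - -27 - 0 - 0\right) - -10545 = \left(9 + 27 + 0 + 0\right) + 10545 = 36 + 10545 = 10581$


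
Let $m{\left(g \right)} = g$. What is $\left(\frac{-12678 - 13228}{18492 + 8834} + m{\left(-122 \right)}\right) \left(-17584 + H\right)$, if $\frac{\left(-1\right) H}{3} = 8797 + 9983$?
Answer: $\frac{124180418236}{13663} \approx 9.0888 \cdot 10^{6}$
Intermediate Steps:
$H = -56340$ ($H = - 3 \left(8797 + 9983\right) = \left(-3\right) 18780 = -56340$)
$\left(\frac{-12678 - 13228}{18492 + 8834} + m{\left(-122 \right)}\right) \left(-17584 + H\right) = \left(\frac{-12678 - 13228}{18492 + 8834} - 122\right) \left(-17584 - 56340\right) = \left(- \frac{25906}{27326} - 122\right) \left(-73924\right) = \left(\left(-25906\right) \frac{1}{27326} - 122\right) \left(-73924\right) = \left(- \frac{12953}{13663} - 122\right) \left(-73924\right) = \left(- \frac{1679839}{13663}\right) \left(-73924\right) = \frac{124180418236}{13663}$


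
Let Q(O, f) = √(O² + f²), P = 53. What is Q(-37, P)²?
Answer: 4178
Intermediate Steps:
Q(-37, P)² = (√((-37)² + 53²))² = (√(1369 + 2809))² = (√4178)² = 4178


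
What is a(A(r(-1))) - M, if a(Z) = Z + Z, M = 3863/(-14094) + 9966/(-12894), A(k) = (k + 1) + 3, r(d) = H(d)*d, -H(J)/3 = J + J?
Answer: -89440303/30288006 ≈ -2.9530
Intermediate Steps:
H(J) = -6*J (H(J) = -3*(J + J) = -6*J)
r(d) = -6*d² (r(d) = (-6*d)*d = -6*d²)
A(k) = 4 + k (A(k) = (1 + k) + 3 = 4 + k)
M = -31711721/30288006 (M = 3863*(-1/14094) + 9966*(-1/12894) = -3863/14094 - 1661/2149 = -31711721/30288006 ≈ -1.0470)
a(Z) = 2*Z
a(A(r(-1))) - M = 2*(4 - 6*(-1)²) - 1*(-31711721/30288006) = 2*(4 - 6*1) + 31711721/30288006 = 2*(4 - 6) + 31711721/30288006 = 2*(-2) + 31711721/30288006 = -4 + 31711721/30288006 = -89440303/30288006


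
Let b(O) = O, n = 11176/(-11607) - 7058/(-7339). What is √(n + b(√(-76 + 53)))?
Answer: √(-8387023922034 + 7256275182515529*I*√23)/85183773 ≈ 1.5483 + 1.5487*I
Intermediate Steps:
n = -98458/85183773 (n = 11176*(-1/11607) - 7058*(-1/7339) = -11176/11607 + 7058/7339 = -98458/85183773 ≈ -0.0011558)
√(n + b(√(-76 + 53))) = √(-98458/85183773 + √(-76 + 53)) = √(-98458/85183773 + √(-23)) = √(-98458/85183773 + I*√23)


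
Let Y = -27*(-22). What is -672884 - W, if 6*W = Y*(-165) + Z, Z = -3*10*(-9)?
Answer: -656594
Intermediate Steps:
Z = 270 (Z = -30*(-9) = 270)
Y = 594
W = -16290 (W = (594*(-165) + 270)/6 = (-98010 + 270)/6 = (1/6)*(-97740) = -16290)
-672884 - W = -672884 - 1*(-16290) = -672884 + 16290 = -656594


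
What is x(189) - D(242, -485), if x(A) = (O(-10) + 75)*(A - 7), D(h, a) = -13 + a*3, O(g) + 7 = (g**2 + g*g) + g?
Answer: 48424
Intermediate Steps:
O(g) = -7 + g + 2*g**2 (O(g) = -7 + ((g**2 + g*g) + g) = -7 + ((g**2 + g**2) + g) = -7 + (2*g**2 + g) = -7 + (g + 2*g**2) = -7 + g + 2*g**2)
D(h, a) = -13 + 3*a
x(A) = -1806 + 258*A (x(A) = ((-7 - 10 + 2*(-10)**2) + 75)*(A - 7) = ((-7 - 10 + 2*100) + 75)*(-7 + A) = ((-7 - 10 + 200) + 75)*(-7 + A) = (183 + 75)*(-7 + A) = 258*(-7 + A) = -1806 + 258*A)
x(189) - D(242, -485) = (-1806 + 258*189) - (-13 + 3*(-485)) = (-1806 + 48762) - (-13 - 1455) = 46956 - 1*(-1468) = 46956 + 1468 = 48424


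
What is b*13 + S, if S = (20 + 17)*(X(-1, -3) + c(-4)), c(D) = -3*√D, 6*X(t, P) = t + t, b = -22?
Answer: -895/3 - 222*I ≈ -298.33 - 222.0*I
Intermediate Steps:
X(t, P) = t/3 (X(t, P) = (t + t)/6 = (2*t)/6 = t/3)
S = -37/3 - 222*I (S = (20 + 17)*((⅓)*(-1) - 6*I) = 37*(-⅓ - 6*I) = -37/3 - 222*I ≈ -12.333 - 222.0*I)
b*13 + S = -22*13 + (-37/3 - 222*I) = -286 + (-37/3 - 222*I) = -895/3 - 222*I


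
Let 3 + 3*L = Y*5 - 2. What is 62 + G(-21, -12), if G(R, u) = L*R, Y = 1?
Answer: 62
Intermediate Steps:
L = 0 (L = -1 + (1*5 - 2)/3 = -1 + (5 - 2)/3 = -1 + (⅓)*3 = -1 + 1 = 0)
G(R, u) = 0 (G(R, u) = 0*R = 0)
62 + G(-21, -12) = 62 + 0 = 62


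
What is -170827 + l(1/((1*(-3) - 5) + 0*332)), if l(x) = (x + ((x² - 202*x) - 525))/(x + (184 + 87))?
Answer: -2961488863/17336 ≈ -1.7083e+5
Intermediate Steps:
l(x) = (-525 + x² - 201*x)/(271 + x) (l(x) = (x + (-525 + x² - 202*x))/(x + 271) = (-525 + x² - 201*x)/(271 + x))
-170827 + l(1/((1*(-3) - 5) + 0*332)) = -170827 + (-525 + (1/((1*(-3) - 5) + 0*332))² - 201/((1*(-3) - 5) + 0*332))/(271 + 1/((1*(-3) - 5) + 0*332)) = -170827 + (-525 + (1/((-3 - 5) + 0))² - 201/((-3 - 5) + 0))/(271 + 1/((-3 - 5) + 0)) = -170827 + (-525 + (1/(-8 + 0))² - 201/(-8 + 0))/(271 + 1/(-8 + 0)) = -170827 + (-525 + (1/(-8))² - 201/(-8))/(271 + 1/(-8)) = -170827 + (-525 + (-⅛)² - 201*(-⅛))/(271 - ⅛) = -170827 + (-525 + 1/64 + 201/8)/(2167/8) = -170827 + (8/2167)*(-31991/64) = -170827 - 31991/17336 = -2961488863/17336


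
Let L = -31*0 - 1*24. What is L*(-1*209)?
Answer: 5016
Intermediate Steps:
L = -24 (L = 0 - 24 = -24)
L*(-1*209) = -(-24)*209 = -24*(-209) = 5016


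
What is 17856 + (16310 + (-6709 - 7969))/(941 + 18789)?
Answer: 176150256/9865 ≈ 17856.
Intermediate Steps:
17856 + (16310 + (-6709 - 7969))/(941 + 18789) = 17856 + (16310 - 14678)/19730 = 17856 + 1632*(1/19730) = 17856 + 816/9865 = 176150256/9865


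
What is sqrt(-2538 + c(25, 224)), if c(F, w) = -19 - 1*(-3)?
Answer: I*sqrt(2554) ≈ 50.537*I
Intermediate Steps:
c(F, w) = -16 (c(F, w) = -19 + 3 = -16)
sqrt(-2538 + c(25, 224)) = sqrt(-2538 - 16) = sqrt(-2554) = I*sqrt(2554)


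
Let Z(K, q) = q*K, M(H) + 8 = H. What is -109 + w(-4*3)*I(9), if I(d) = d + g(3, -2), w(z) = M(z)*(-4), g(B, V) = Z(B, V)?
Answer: 131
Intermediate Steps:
M(H) = -8 + H
Z(K, q) = K*q
g(B, V) = B*V
w(z) = 32 - 4*z (w(z) = (-8 + z)*(-4) = 32 - 4*z)
I(d) = -6 + d (I(d) = d + 3*(-2) = d - 6 = -6 + d)
-109 + w(-4*3)*I(9) = -109 + (32 - (-16)*3)*(-6 + 9) = -109 + (32 - 4*(-12))*3 = -109 + (32 + 48)*3 = -109 + 80*3 = -109 + 240 = 131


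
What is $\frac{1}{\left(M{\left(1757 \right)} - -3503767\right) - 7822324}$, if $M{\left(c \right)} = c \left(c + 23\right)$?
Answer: $- \frac{1}{1191097} \approx -8.3956 \cdot 10^{-7}$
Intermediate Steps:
$M{\left(c \right)} = c \left(23 + c\right)$
$\frac{1}{\left(M{\left(1757 \right)} - -3503767\right) - 7822324} = \frac{1}{\left(1757 \left(23 + 1757\right) - -3503767\right) - 7822324} = \frac{1}{\left(1757 \cdot 1780 + 3503767\right) - 7822324} = \frac{1}{\left(3127460 + 3503767\right) - 7822324} = \frac{1}{6631227 - 7822324} = \frac{1}{-1191097} = - \frac{1}{1191097}$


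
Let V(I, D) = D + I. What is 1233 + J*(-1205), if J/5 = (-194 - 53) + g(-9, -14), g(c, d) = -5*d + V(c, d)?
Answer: 1206233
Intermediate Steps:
g(c, d) = c - 4*d (g(c, d) = -5*d + (d + c) = -5*d + (c + d) = c - 4*d)
J = -1000 (J = 5*((-194 - 53) + (-9 - 4*(-14))) = 5*(-247 + (-9 + 56)) = 5*(-247 + 47) = 5*(-200) = -1000)
1233 + J*(-1205) = 1233 - 1000*(-1205) = 1233 + 1205000 = 1206233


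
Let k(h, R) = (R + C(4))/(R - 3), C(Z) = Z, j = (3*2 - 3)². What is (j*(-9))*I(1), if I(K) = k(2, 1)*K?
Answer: 405/2 ≈ 202.50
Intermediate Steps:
j = 9 (j = (6 - 3)² = 3² = 9)
k(h, R) = (4 + R)/(-3 + R) (k(h, R) = (R + 4)/(R - 3) = (4 + R)/(-3 + R))
I(K) = -5*K/2 (I(K) = ((4 + 1)/(-3 + 1))*K = (5/(-2))*K = (-½*5)*K = -5*K/2)
(j*(-9))*I(1) = (9*(-9))*(-5/2*1) = -81*(-5/2) = 405/2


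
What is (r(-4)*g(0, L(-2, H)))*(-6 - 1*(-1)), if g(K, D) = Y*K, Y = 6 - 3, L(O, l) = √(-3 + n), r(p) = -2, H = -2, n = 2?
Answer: 0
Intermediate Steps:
L(O, l) = I (L(O, l) = √(-3 + 2) = √(-1) = I)
Y = 3
g(K, D) = 3*K
(r(-4)*g(0, L(-2, H)))*(-6 - 1*(-1)) = (-6*0)*(-6 - 1*(-1)) = (-2*0)*(-6 + 1) = 0*(-5) = 0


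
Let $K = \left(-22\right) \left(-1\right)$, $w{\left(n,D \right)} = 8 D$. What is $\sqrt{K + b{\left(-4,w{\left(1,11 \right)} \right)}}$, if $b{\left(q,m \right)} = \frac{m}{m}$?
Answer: $\sqrt{23} \approx 4.7958$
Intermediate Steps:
$b{\left(q,m \right)} = 1$
$K = 22$
$\sqrt{K + b{\left(-4,w{\left(1,11 \right)} \right)}} = \sqrt{22 + 1} = \sqrt{23}$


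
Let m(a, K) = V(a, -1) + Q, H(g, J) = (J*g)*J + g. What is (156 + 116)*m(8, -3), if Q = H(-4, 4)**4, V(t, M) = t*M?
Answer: 5815732096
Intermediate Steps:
H(g, J) = g + g*J**2 (H(g, J) = g*J**2 + g = g + g*J**2)
V(t, M) = M*t
Q = 21381376 (Q = (-4*(1 + 4**2))**4 = (-4*(1 + 16))**4 = (-4*17)**4 = (-68)**4 = 21381376)
m(a, K) = 21381376 - a (m(a, K) = -a + 21381376 = 21381376 - a)
(156 + 116)*m(8, -3) = (156 + 116)*(21381376 - 1*8) = 272*(21381376 - 8) = 272*21381368 = 5815732096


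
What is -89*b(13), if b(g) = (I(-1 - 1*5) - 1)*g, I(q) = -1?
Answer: 2314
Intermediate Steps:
b(g) = -2*g (b(g) = (-1 - 1)*g = -2*g)
-89*b(13) = -(-178)*13 = -89*(-26) = 2314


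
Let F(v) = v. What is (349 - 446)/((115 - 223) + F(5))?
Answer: 97/103 ≈ 0.94175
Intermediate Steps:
(349 - 446)/((115 - 223) + F(5)) = (349 - 446)/((115 - 223) + 5) = -97/(-108 + 5) = -97/(-103) = -97*(-1/103) = 97/103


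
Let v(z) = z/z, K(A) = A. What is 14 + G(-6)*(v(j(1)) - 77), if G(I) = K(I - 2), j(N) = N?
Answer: 622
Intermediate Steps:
G(I) = -2 + I (G(I) = I - 2 = -2 + I)
v(z) = 1
14 + G(-6)*(v(j(1)) - 77) = 14 + (-2 - 6)*(1 - 77) = 14 - 8*(-76) = 14 + 608 = 622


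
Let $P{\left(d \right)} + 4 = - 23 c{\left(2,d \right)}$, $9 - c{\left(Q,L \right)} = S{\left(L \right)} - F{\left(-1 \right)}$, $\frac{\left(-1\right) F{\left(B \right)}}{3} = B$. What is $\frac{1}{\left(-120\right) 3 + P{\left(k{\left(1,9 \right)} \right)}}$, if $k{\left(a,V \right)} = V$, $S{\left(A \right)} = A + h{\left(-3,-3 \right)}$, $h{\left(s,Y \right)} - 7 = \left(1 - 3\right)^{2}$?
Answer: $- \frac{1}{180} \approx -0.0055556$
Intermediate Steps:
$F{\left(B \right)} = - 3 B$
$h{\left(s,Y \right)} = 11$ ($h{\left(s,Y \right)} = 7 + \left(1 - 3\right)^{2} = 7 + \left(-2\right)^{2} = 7 + 4 = 11$)
$S{\left(A \right)} = 11 + A$ ($S{\left(A \right)} = A + 11 = 11 + A$)
$c{\left(Q,L \right)} = 1 - L$ ($c{\left(Q,L \right)} = 9 - \left(\left(11 + L\right) - \left(-3\right) \left(-1\right)\right) = 9 - \left(\left(11 + L\right) - 3\right) = 9 - \left(8 + L\right) = 1 - L$)
$P{\left(d \right)} = -27 + 23 d$ ($P{\left(d \right)} = -4 - 23 \left(1 - d\right) = -4 + \left(-23 + 23 d\right) = -27 + 23 d$)
$\frac{1}{\left(-120\right) 3 + P{\left(k{\left(1,9 \right)} \right)}} = \frac{1}{\left(-120\right) 3 + \left(-27 + 23 \cdot 9\right)} = \frac{1}{-360 + \left(-27 + 207\right)} = \frac{1}{-360 + 180} = \frac{1}{-180} = - \frac{1}{180}$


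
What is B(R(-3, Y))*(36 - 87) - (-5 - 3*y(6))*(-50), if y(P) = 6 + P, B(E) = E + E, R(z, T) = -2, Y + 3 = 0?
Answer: -1846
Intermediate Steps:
Y = -3 (Y = -3 + 0 = -3)
B(E) = 2*E
B(R(-3, Y))*(36 - 87) - (-5 - 3*y(6))*(-50) = (2*(-2))*(36 - 87) - (-5 - 3*(6 + 6))*(-50) = -4*(-51) - (-5 - 3*12)*(-50) = 204 - (-5 - 36)*(-50) = 204 - (-41)*(-50) = 204 - 1*2050 = 204 - 2050 = -1846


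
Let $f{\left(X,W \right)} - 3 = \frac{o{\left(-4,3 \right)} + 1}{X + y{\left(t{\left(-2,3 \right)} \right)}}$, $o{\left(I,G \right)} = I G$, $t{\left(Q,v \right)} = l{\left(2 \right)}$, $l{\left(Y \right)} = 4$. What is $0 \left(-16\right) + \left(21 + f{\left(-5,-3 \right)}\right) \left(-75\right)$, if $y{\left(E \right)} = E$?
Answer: $-2625$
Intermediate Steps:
$t{\left(Q,v \right)} = 4$
$o{\left(I,G \right)} = G I$
$f{\left(X,W \right)} = 3 - \frac{11}{4 + X}$ ($f{\left(X,W \right)} = 3 + \frac{3 \left(-4\right) + 1}{X + 4} = 3 + \frac{-12 + 1}{4 + X} = 3 - \frac{11}{4 + X}$)
$0 \left(-16\right) + \left(21 + f{\left(-5,-3 \right)}\right) \left(-75\right) = 0 \left(-16\right) + \left(21 + \frac{1 + 3 \left(-5\right)}{4 - 5}\right) \left(-75\right) = 0 + \left(21 + \frac{1 - 15}{-1}\right) \left(-75\right) = 0 + \left(21 - -14\right) \left(-75\right) = 0 + \left(21 + 14\right) \left(-75\right) = 0 + 35 \left(-75\right) = 0 - 2625 = -2625$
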